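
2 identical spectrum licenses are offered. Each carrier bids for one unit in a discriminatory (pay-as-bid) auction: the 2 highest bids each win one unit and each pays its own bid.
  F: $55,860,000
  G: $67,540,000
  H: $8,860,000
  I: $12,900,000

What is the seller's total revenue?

Total revenue: $123,400,000

Bids ranked high→low: 67,540,000 (G), 55,860,000 (F), 12,900,000 (I), 8,860,000 (H)
Winners (2 units): G, F.
Total revenue = 67,540,000 + 55,860,000 = $123,400,000.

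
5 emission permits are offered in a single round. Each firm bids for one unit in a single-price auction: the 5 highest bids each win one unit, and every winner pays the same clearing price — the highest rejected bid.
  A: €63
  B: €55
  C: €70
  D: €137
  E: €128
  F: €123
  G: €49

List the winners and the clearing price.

Sorting: 137 (D), 128 (E), 123 (F), 70 (C), 63 (A), 55 (B), 49 (G)
Winners (5 units): D, E, F, C, A.
First losing bid is B's €55, which sets the uniform price.

D, E, F, C, A; each pays €55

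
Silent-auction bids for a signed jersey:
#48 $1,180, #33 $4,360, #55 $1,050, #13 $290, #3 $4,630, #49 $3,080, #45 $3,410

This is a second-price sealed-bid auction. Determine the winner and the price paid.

Sorting bids: 4,630 (#3) > 4,360 (#33) > 3,410 (#45) > 3,080 (#49) > 1,180 (#48) > 1,050 (#55) > …
#3 wins with the highest bid; price is set by the runner-up at $4,360.

#3 pays $4,360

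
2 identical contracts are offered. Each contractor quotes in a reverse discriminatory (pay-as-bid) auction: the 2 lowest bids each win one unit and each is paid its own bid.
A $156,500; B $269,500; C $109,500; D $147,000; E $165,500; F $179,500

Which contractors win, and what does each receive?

Bids ranked low→high: 109,500 (C), 147,000 (D), 156,500 (A), 165,500 (E), …
The 2 lowest are C, D.
Each winner is paid its own bid: C $109,500, D $147,000.

C $109,500, D $147,000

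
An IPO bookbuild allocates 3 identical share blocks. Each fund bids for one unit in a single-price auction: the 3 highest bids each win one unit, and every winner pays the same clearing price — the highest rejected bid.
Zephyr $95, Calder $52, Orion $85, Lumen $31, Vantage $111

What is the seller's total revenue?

Total revenue: $156

Sorting: 111 (Vantage), 95 (Zephyr), 85 (Orion), 52 (Calder), 31 (Lumen)
Top 3: Vantage, Zephyr, Orion.
Highest unsuccessful bid: $52 → clearing price.
Total revenue = 3 × $52 = $156.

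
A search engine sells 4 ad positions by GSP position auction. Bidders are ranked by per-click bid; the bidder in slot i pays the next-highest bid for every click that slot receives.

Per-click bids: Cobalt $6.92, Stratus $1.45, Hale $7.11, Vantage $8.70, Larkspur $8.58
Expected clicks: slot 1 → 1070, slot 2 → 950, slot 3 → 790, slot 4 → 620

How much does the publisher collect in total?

Total revenue: $22300.90

Sorting advertisers: $8.70 (Vantage) > $8.58 (Larkspur) > $7.11 (Hale) > $6.92 (Cobalt) > $1.45 (Stratus)
Slot 1: Vantage pays $8.58 × 1070 = $9180.60
Slot 2: Larkspur pays $7.11 × 950 = $6754.50
Slot 3: Hale pays $6.92 × 790 = $5466.80
Slot 4: Cobalt pays $1.45 × 620 = $899.00
Total = $22300.90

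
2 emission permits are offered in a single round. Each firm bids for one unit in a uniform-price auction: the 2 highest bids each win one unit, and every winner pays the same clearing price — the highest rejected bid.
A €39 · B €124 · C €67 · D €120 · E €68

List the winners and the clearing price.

B, D; each pays €68

Bids ranked high→low: 124 (B), 120 (D), 68 (E), 67 (C), …
The 2 highest are B, D.
Highest unsuccessful bid: €68 → clearing price.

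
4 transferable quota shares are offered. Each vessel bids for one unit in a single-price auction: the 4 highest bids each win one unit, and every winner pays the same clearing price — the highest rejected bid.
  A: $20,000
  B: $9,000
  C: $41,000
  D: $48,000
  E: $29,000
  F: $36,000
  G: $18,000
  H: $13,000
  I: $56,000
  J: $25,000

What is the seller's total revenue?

Total revenue: $116,000

Sorting: 56,000 (I), 48,000 (D), 41,000 (C), 36,000 (F), 29,000 (E), 25,000 (J), …
Winners (4 units): I, D, C, F.
First losing bid is E's $29,000, which sets the uniform price.
Total revenue = 4 × $29,000 = $116,000.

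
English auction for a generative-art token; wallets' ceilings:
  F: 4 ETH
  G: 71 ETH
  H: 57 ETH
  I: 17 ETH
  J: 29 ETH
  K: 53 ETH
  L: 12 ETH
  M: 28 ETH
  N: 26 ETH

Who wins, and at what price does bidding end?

G wins at 57 ETH

Rule: the price rises until one bidder remains; the winner pays the price at which the last rival dropped out.
Limits ranked: 71 (G) > 57 (H) > 53 (K) > 29 (J) > 28 (M) > 26 (N) > …
Once the price passes 57 ETH, only G is left; the hammer falls at H's limit of 57 ETH.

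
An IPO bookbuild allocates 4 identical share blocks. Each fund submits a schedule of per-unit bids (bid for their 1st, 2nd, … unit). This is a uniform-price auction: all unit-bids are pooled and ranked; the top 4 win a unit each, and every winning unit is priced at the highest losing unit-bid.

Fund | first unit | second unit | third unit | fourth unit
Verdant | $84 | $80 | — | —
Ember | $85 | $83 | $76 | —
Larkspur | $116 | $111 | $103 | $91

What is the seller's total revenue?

Merging the schedules and taking the best 4: 116 (Larkspur-1), 111 (Larkspur-2), 103 (Larkspur-3), 91 (Larkspur-4)
Highest rejected unit-bid = $85.
Allocation: Larkspur 4. Every unit priced at $85.
Revenue = 4 × 85 = $340.

Total revenue: $340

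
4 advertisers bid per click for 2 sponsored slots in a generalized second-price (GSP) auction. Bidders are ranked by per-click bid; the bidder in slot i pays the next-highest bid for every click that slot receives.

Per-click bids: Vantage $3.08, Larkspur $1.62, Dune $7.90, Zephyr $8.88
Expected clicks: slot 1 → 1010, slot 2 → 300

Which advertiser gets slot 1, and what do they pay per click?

Sorting advertisers: $8.88 (Zephyr) > $7.90 (Dune) > $3.08 (Vantage) > …
Slot 1 goes to the first-ranked bidder, Zephyr, who pays the next bid down: $7.90/click.

Zephyr; $7.90 per click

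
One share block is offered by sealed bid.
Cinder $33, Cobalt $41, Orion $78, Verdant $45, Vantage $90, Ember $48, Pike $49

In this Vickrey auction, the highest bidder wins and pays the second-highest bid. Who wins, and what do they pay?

Bids ranked: 90 (Vantage) > 78 (Orion) > 49 (Pike) > 48 (Ember) > 45 (Verdant) > 41 (Cobalt) > …
Second-price: Vantage pays Orion's bid of $78.

Vantage pays $78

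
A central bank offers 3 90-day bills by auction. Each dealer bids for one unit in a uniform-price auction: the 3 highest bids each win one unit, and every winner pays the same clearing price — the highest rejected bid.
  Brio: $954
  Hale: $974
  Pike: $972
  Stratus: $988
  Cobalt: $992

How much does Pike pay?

Pike pays $0

Ordering the bids: 992 (Cobalt), 988 (Stratus), 974 (Hale), 972 (Pike), 954 (Brio)
Top 3: Cobalt, Stratus, Hale.
Clearing price = highest rejected bid = $972.
Pike does not win → pays $0.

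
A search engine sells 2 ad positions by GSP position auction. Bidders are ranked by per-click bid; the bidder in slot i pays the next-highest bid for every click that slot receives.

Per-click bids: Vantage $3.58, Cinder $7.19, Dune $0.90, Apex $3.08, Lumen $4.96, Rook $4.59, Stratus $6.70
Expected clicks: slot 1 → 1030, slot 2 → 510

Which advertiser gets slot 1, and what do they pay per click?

Cinder; $6.70 per click

Per-click bids in order: $7.19 (Cinder) > $6.70 (Stratus) > $4.96 (Lumen) > …
Slot 1 goes to the first-ranked bidder, Cinder, who pays the next bid down: $6.70/click.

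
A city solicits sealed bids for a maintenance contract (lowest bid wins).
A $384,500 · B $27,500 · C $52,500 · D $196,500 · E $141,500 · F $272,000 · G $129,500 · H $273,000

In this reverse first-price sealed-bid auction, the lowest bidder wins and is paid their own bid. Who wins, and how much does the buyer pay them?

B is paid $27,500

Rule: the lowest bidder wins and is paid their own bid.
Bids ranked: 27,500 (B) < 52,500 (C) < 129,500 (G) < 141,500 (E) < 196,500 (D) < 272,000 (F) < …
B has the lowest bid and is paid exactly that: $27,500.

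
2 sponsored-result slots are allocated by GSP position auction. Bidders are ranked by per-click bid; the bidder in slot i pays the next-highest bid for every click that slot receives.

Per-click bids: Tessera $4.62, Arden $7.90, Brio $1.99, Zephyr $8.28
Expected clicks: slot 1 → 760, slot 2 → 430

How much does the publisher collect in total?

Total revenue: $7990.60

Sorting advertisers: $8.28 (Zephyr) > $7.90 (Arden) > $4.62 (Tessera) > …
Slot 1: Zephyr pays $7.90 × 760 = $6004.00
Slot 2: Arden pays $4.62 × 430 = $1986.60
Total = $7990.60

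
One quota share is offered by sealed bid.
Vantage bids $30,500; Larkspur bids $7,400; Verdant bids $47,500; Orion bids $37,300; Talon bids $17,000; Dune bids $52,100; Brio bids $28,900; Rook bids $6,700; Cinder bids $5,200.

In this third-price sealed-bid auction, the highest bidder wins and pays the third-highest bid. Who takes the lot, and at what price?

Dune pays $37,300

Bids ranked: 52,100 (Dune) > 47,500 (Verdant) > 37,300 (Orion) > 30,500 (Vantage) > 28,900 (Brio) > 17,000 (Talon) > …
Dune wins; payment is bid #3 in the ranking = $37,300.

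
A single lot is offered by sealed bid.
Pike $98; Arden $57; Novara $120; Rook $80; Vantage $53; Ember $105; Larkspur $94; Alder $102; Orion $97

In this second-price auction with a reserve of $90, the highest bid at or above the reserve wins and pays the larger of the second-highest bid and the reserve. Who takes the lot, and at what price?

Sorting bids: 120 (Novara) > 105 (Ember) > 102 (Alder) > 98 (Pike) > 97 (Orion) > 94 (Larkspur) > …
Highest eligible bid: Novara at $120.
Second-highest bid $105 exceeds the reserve $90 → payment $105.

Novara pays $105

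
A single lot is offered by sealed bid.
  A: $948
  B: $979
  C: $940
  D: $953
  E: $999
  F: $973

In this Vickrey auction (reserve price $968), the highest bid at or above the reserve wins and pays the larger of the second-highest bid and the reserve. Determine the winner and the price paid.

Bids in order: 999 (E) > 979 (B) > 973 (F) > 953 (D) > 948 (A) > 940 (C)
Highest eligible bid: E at $999.
Second-highest bid $979 exceeds the reserve $968 → payment $979.

E pays $979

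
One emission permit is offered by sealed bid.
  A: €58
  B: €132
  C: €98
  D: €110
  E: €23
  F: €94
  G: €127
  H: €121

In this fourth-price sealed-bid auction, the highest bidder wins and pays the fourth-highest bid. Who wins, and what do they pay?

B pays €110

Sorting bids: 132 (B) > 127 (G) > 121 (H) > 110 (D) > 98 (C) > 94 (F) > …
B is highest; pays the fourth-highest bid, €110.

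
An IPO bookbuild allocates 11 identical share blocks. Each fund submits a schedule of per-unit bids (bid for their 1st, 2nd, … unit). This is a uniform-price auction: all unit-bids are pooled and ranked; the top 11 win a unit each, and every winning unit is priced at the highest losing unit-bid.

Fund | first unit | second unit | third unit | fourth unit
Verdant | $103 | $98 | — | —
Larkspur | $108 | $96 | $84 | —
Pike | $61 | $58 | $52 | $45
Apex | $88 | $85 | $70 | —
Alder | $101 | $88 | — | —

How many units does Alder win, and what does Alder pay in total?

Pooled unit-bids ranked (top 11): 108 (Larkspur-1), 103 (Verdant-1), 101 (Alder-1), 98 (Verdant-2), 96 (Larkspur-2), 88 (Apex-1), 88 (Alder-2), 85 (Apex-2), 84 (Larkspur-3), 70 (Apex-3), 61 (Pike-1)
First bid not allocated: $58.
Alder wins 2 unit(s) at $58 each.

Alder: 2 units, pays $116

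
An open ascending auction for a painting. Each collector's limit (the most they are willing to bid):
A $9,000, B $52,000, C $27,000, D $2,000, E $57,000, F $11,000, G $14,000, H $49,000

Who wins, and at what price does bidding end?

E wins at $52,000

Limits ranked: 57,000 (E) > 52,000 (B) > 49,000 (H) > 27,000 (C) > 14,000 (G) > 11,000 (F) > …
Once the price passes $52,000, only E is left; the hammer falls at B's limit of $52,000.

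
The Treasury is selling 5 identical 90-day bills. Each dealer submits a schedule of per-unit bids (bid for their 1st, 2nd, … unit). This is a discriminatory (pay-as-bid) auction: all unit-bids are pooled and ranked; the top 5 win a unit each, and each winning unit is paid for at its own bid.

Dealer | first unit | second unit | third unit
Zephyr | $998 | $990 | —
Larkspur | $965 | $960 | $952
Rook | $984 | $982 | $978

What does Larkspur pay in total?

All unit-bids, highest first — top 5: 998 (Zephyr-1), 990 (Zephyr-2), 984 (Rook-1), 982 (Rook-2), 978 (Rook-3)
Next rejected bid: $965 (not a price — pay-as-bid).
Larkspur wins no units.

Larkspur pays $0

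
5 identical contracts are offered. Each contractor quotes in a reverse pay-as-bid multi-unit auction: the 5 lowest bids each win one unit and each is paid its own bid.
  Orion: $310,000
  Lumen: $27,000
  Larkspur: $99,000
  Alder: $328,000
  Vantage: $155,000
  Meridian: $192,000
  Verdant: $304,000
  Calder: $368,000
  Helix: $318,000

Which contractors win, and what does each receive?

Lumen $27,000, Larkspur $99,000, Vantage $155,000, Meridian $192,000, Verdant $304,000

Ordering the bids: 27,000 (Lumen), 99,000 (Larkspur), 155,000 (Vantage), 192,000 (Meridian), 304,000 (Verdant), 310,000 (Orion), 318,000 (Helix), …
Lowest 5: Lumen, Larkspur, Vantage, Meridian, Verdant.
Each winner is paid its own bid: Lumen $27,000, Larkspur $99,000, Vantage $155,000, Meridian $192,000, Verdant $304,000.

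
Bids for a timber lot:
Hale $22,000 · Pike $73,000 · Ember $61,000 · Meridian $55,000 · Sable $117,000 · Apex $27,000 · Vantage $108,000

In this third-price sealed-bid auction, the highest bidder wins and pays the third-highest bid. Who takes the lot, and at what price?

Sable pays $73,000

Bids in order: 117,000 (Sable) > 108,000 (Vantage) > 73,000 (Pike) > 61,000 (Ember) > 55,000 (Meridian) > 27,000 (Apex) > …
Sable is highest; pays the third-highest bid, $73,000.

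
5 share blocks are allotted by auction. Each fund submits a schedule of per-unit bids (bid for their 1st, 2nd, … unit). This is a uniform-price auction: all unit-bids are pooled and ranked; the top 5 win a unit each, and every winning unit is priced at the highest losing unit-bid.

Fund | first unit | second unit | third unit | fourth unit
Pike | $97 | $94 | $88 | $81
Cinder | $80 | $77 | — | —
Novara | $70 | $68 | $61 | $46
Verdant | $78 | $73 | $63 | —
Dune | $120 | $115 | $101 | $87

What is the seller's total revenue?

All unit-bids, highest first — top 5: 120 (Dune-1), 115 (Dune-2), 101 (Dune-3), 97 (Pike-1), 94 (Pike-2)
Highest rejected unit-bid = $88.
Allocation: Dune 3, Pike 2. Every unit priced at $88.
Revenue = 5 × 88 = $440.

Total revenue: $440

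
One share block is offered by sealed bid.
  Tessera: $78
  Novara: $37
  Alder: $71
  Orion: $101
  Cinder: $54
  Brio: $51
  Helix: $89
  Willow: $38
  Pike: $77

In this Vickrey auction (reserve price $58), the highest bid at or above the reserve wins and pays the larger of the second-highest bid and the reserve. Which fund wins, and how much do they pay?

Bids in order: 101 (Orion) > 89 (Helix) > 78 (Tessera) > 77 (Pike) > 71 (Alder) > 54 (Cinder) > …
Orion has the top bid at or above the reserve ($101).
Second-highest bid $89 exceeds the reserve $58 → payment $89.

Orion pays $89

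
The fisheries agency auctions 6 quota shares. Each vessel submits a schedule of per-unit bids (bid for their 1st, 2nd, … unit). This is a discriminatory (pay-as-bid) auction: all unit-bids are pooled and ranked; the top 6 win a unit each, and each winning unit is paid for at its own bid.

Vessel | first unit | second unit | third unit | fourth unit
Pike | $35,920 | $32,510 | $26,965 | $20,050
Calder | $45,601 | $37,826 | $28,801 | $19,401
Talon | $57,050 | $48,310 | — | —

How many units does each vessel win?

All unit-bids, highest first — top 6: 57,050 (Talon-1), 48,310 (Talon-2), 45,601 (Calder-1), 37,826 (Calder-2), 35,920 (Pike-1), 32,510 (Pike-2)
Next rejected bid: $28,801 (not a price — pay-as-bid).
Allocation: Calder 2, Pike 2, Talon 2.

Calder 2, Pike 2, Talon 2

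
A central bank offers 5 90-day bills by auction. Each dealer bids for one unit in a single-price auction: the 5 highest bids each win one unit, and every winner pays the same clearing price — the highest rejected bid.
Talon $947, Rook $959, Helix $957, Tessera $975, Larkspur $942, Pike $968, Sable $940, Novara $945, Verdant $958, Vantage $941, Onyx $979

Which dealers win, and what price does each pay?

Onyx, Tessera, Pike, Rook, Verdant; each pays $957

Sorting: 979 (Onyx), 975 (Tessera), 968 (Pike), 959 (Rook), 958 (Verdant), 957 (Helix), 947 (Talon), …
The 5 highest are Onyx, Tessera, Pike, Rook, Verdant.
First losing bid is Helix's $957, which sets the uniform price.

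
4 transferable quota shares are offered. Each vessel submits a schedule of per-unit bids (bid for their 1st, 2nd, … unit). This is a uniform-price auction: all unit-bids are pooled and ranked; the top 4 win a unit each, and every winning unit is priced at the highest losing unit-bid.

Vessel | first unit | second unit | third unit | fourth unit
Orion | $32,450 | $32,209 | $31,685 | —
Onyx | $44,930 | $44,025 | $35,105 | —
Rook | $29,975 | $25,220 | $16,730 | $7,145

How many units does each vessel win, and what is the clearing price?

Pooled unit-bids ranked (top 4): 44,930 (Onyx-1), 44,025 (Onyx-2), 35,105 (Onyx-3), 32,450 (Orion-1)
The (k+1)-th unit-bid is $32,209.
Allocation: Onyx 3, Orion 1.

Onyx 3, Orion 1; clearing price $32,209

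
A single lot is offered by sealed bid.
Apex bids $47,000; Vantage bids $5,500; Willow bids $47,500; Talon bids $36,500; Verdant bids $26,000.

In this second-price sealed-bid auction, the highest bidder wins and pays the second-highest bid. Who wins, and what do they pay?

Rule: the highest bidder wins and pays the second-highest bid.
Bids ranked: 47,500 (Willow) > 47,000 (Apex) > 36,500 (Talon) > 26,000 (Verdant) > 5,500 (Vantage)
Willow wins with the highest bid; price is set by the runner-up at $47,000.

Willow pays $47,000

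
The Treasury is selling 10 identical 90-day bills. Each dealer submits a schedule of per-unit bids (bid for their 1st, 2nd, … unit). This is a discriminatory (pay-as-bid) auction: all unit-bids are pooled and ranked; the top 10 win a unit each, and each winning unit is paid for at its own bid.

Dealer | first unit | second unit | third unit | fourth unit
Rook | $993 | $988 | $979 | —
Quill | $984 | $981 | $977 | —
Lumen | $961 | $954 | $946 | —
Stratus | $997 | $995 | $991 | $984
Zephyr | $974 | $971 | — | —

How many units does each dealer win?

Pooled unit-bids ranked (top 10): 997 (Stratus-1), 995 (Stratus-2), 993 (Rook-1), 991 (Stratus-3), 988 (Rook-2), 984 (Quill-1), 984 (Stratus-4), 981 (Quill-2), 979 (Rook-3), 977 (Quill-3)
Next rejected bid: $974 (not a price — pay-as-bid).
Allocation: Quill 3, Rook 3, Stratus 4.

Quill 3, Rook 3, Stratus 4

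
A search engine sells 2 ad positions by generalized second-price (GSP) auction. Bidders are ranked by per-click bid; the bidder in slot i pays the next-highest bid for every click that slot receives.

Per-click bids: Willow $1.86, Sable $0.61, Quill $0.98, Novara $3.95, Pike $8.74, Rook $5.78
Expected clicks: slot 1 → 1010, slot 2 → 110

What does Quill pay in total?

Quill pays $0.00

Sorting advertisers: $8.74 (Pike) > $5.78 (Rook) > $3.95 (Novara) > …
Quill ranks below slot 2 → no slot, pays nothing.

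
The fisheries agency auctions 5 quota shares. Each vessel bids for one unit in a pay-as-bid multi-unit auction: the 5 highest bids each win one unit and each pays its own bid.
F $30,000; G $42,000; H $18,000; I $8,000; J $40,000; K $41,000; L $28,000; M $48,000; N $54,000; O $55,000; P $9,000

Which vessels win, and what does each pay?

Ordering the bids: 55,000 (O), 54,000 (N), 48,000 (M), 42,000 (G), 41,000 (K), 40,000 (J), 30,000 (F), …
Top 5: O, N, M, G, K.
Each winner pays its own bid: O $55,000, N $54,000, M $48,000, G $42,000, K $41,000.

O $55,000, N $54,000, M $48,000, G $42,000, K $41,000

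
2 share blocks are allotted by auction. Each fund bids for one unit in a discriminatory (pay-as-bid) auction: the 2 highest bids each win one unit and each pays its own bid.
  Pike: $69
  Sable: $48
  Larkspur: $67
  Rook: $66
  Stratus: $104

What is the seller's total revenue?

Total revenue: $173

Sorting: 104 (Stratus), 69 (Pike), 67 (Larkspur), 66 (Rook), …
Top 2: Stratus, Pike.
Total revenue = 104 + 69 = $173.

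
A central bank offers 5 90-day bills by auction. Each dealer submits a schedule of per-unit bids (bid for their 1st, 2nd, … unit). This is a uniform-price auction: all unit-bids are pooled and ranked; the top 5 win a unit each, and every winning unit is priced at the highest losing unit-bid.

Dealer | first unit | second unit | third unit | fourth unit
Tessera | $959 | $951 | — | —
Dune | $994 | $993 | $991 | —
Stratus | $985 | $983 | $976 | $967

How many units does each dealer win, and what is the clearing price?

Merging the schedules and taking the best 5: 994 (Dune-1), 993 (Dune-2), 991 (Dune-3), 985 (Stratus-1), 983 (Stratus-2)
First bid not allocated: $976.
Allocation: Dune 3, Stratus 2.

Dune 3, Stratus 2; clearing price $976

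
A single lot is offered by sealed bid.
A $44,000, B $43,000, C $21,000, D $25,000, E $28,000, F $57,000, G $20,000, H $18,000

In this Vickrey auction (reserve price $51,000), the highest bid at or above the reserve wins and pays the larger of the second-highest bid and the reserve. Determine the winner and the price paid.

F pays $51,000

Bids in order: 57,000 (F) > 44,000 (A) > 43,000 (B) > 28,000 (E) > 25,000 (D) > 21,000 (C) > …
F has the top bid at or above the reserve ($57,000).
max(second-highest $44,000, reserve $51,000) = $51,000.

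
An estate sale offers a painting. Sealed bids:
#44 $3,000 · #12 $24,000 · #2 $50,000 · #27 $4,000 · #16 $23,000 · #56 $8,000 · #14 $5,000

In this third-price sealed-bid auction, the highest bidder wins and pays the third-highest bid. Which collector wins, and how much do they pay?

#2 pays $23,000

Third-price sealed-bid auction: the highest bidder wins and pays the third-highest bid.
Sorting bids: 50,000 (#2) > 24,000 (#12) > 23,000 (#16) > 8,000 (#56) > 5,000 (#14) > 4,000 (#27) > …
#2 is highest; pays the third-highest bid, $23,000.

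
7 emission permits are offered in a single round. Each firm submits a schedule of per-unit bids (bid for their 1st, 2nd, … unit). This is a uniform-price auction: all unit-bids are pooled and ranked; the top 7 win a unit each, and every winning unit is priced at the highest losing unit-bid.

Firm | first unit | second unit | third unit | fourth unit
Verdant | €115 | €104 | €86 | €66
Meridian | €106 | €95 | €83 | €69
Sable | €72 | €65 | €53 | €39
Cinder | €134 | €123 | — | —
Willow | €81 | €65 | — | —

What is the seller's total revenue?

Total revenue: €581

All unit-bids, highest first — top 7: 134 (Cinder-1), 123 (Cinder-2), 115 (Verdant-1), 106 (Meridian-1), 104 (Verdant-2), 95 (Meridian-2), 86 (Verdant-3)
First bid not allocated: €83.
Allocation: Cinder 2, Meridian 2, Verdant 3. Every unit priced at €83.
Revenue = 7 × 83 = €581.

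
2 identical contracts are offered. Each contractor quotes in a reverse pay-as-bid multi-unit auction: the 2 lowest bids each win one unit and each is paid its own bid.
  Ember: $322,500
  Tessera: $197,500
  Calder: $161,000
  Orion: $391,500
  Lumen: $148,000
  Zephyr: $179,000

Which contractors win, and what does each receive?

Lumen $148,000, Calder $161,000

Sorting: 148,000 (Lumen), 161,000 (Calder), 179,000 (Zephyr), 197,500 (Tessera), …
Winners (2 units): Lumen, Calder.
Each winner is paid its own bid: Lumen $148,000, Calder $161,000.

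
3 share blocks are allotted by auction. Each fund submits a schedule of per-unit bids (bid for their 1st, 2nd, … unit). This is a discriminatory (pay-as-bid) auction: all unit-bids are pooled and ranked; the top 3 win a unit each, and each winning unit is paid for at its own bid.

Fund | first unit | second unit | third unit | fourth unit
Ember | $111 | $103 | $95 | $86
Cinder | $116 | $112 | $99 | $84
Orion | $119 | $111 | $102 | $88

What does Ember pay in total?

Ember pays $0

Pooled unit-bids ranked (top 3): 119 (Orion-1), 116 (Cinder-1), 112 (Cinder-2)
Next rejected bid: $111 (not a price — pay-as-bid).
Ember wins no units.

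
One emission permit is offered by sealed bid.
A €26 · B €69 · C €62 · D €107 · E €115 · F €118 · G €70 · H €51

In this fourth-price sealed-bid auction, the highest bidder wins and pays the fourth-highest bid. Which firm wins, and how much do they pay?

F pays €70

Fourth-price sealed-bid auction: the highest bidder wins and pays the fourth-highest bid.
Bids ranked: 118 (F) > 115 (E) > 107 (D) > 70 (G) > 69 (B) > 62 (C) > …
F is highest; pays the fourth-highest bid, €70.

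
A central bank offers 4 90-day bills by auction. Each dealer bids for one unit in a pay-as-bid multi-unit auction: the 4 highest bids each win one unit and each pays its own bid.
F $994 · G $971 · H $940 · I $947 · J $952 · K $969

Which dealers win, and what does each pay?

Sorting: 994 (F), 971 (G), 969 (K), 952 (J), 947 (I), 940 (H)
The 4 highest are F, G, K, J.
Each winner pays its own bid: F $994, G $971, K $969, J $952.

F $994, G $971, K $969, J $952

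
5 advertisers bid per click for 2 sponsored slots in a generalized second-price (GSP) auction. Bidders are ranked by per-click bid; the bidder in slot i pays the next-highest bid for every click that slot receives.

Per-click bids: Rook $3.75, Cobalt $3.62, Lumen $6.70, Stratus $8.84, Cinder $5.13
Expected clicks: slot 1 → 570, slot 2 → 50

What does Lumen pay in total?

Ranked by bid: $8.84 (Stratus) > $6.70 (Lumen) > $5.13 (Cinder) > …
Lumen holds slot 2 → pays next bid $5.13 × 50 clicks = $256.50.

Lumen pays $256.50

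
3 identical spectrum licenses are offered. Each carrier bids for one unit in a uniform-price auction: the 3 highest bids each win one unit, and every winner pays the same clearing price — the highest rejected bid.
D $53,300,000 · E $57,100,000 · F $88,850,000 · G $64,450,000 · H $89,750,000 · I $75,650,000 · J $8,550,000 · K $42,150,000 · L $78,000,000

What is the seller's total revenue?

Ordering the bids: 89,750,000 (H), 88,850,000 (F), 78,000,000 (L), 75,650,000 (I), 64,450,000 (G), …
The 3 highest are H, F, L.
Highest unsuccessful bid: $75,650,000 → clearing price.
Total revenue = 3 × $75,650,000 = $226,950,000.

Total revenue: $226,950,000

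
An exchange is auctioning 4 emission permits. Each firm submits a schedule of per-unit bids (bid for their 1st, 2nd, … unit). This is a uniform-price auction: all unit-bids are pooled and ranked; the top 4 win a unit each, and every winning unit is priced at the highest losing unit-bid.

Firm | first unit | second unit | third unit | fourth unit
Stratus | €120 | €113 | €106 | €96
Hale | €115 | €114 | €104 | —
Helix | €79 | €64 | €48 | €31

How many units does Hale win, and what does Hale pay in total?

Merging the schedules and taking the best 4: 120 (Stratus-1), 115 (Hale-1), 114 (Hale-2), 113 (Stratus-2)
The (k+1)-th unit-bid is €106.
Hale wins 2 unit(s) at €106 each.

Hale: 2 units, pays €212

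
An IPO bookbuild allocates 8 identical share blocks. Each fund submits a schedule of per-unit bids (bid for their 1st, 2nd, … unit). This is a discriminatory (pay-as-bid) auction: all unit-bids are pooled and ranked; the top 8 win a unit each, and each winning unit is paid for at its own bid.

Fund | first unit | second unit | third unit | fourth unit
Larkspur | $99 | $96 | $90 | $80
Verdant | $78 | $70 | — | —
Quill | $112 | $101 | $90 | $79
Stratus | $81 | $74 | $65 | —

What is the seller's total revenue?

Total revenue: $749

All unit-bids, highest first — top 8: 112 (Quill-1), 101 (Quill-2), 99 (Larkspur-1), 96 (Larkspur-2), 90 (Larkspur-3), 90 (Quill-3), 81 (Stratus-1), 80 (Larkspur-4)
Next rejected bid: $79 (not a price — pay-as-bid).
Each winning unit pays its own bid.
Revenue = 112 + 101 + 99 + 96 + 90 + 90 + 81 + 80 = $749.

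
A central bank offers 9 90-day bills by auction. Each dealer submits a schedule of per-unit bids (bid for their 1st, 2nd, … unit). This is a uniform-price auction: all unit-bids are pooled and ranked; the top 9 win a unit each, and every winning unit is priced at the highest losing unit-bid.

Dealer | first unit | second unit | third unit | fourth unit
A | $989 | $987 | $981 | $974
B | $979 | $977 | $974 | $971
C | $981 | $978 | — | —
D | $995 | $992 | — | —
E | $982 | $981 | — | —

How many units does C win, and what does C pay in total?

C: 1 unit, pays $978

All unit-bids, highest first — top 9: 995 (D-1), 992 (D-2), 989 (A-1), 987 (A-2), 982 (E-1), 981 (A-3), 981 (C-1), 981 (E-2), 979 (B-1)
Highest rejected unit-bid = $978.
C wins 1 unit(s) at $978 each.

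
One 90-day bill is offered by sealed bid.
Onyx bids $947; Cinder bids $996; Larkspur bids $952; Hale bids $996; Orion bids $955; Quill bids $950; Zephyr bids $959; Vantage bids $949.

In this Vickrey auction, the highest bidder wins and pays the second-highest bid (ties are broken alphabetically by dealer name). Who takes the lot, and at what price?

Cinder pays $996

Rule: the highest bidder wins and pays the second-highest bid.
Bids in order: 996 (Cinder) > 996 (Hale) > 959 (Zephyr) > 955 (Orion) > 952 (Larkspur) > 950 (Quill) > …
Tie at $996 → Cinder wins by tie-break.
Second-price: Cinder pays Hale's bid of $996.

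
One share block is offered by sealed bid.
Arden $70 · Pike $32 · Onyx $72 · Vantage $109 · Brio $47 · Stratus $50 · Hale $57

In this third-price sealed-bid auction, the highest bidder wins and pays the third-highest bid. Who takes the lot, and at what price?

Vantage pays $70

Bids ranked: 109 (Vantage) > 72 (Onyx) > 70 (Arden) > 57 (Hale) > 50 (Stratus) > 47 (Brio) > …
Vantage wins; payment is bid #3 in the ranking = $70.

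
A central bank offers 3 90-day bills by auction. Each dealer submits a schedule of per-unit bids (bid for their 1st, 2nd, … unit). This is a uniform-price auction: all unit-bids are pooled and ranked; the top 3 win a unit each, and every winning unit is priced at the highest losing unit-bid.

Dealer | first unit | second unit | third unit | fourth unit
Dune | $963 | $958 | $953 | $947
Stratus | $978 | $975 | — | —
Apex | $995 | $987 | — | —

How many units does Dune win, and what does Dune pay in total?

Pooled unit-bids ranked (top 3): 995 (Apex-1), 987 (Apex-2), 978 (Stratus-1)
The (k+1)-th unit-bid is $975.
Dune wins 0 unit(s) at $975 each.

Dune: 0 units, pays $0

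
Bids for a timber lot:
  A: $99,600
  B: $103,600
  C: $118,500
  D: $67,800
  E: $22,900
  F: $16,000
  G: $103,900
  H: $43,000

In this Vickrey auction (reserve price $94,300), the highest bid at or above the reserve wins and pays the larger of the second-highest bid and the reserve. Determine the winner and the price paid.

Vickrey auction (reserve price $94,300): the highest bid at or above the reserve wins and pays the larger of the second-highest bid and the reserve.
Bids ranked: 118,500 (C) > 103,900 (G) > 103,600 (B) > 99,600 (A) > 67,800 (D) > 43,000 (H) > …
Highest eligible bid: C at $118,500.
Second-highest bid $103,900 exceeds the reserve $94,300 → payment $103,900.

C pays $103,900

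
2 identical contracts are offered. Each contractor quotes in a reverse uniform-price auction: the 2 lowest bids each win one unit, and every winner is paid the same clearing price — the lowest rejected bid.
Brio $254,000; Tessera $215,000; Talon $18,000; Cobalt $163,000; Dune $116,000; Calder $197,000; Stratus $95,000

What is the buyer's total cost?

Sorting: 18,000 (Talon), 95,000 (Stratus), 116,000 (Dune), 163,000 (Cobalt), …
Winners (2 units): Talon, Stratus.
First losing bid is Dune's $116,000, which sets the uniform price.
Total cost = 2 × $116,000 = $232,000.

Total cost: $232,000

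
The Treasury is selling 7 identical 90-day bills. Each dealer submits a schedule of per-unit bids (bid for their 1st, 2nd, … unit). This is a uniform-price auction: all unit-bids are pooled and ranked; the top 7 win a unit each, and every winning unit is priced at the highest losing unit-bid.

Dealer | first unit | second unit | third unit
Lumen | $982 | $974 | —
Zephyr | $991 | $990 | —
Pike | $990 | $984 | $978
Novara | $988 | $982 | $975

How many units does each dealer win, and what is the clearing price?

Lumen 1, Novara 2, Pike 2, Zephyr 2; clearing price $978

All unit-bids, highest first — top 7: 991 (Zephyr-1), 990 (Zephyr-2), 990 (Pike-1), 988 (Novara-1), 984 (Pike-2), 982 (Lumen-1), 982 (Novara-2)
Highest rejected unit-bid = $978.
Allocation: Lumen 1, Novara 2, Pike 2, Zephyr 2.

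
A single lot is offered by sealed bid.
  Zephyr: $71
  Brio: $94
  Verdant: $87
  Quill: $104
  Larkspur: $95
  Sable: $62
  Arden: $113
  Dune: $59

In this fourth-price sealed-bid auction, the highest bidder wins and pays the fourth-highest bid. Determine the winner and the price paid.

Bids in order: 113 (Arden) > 104 (Quill) > 95 (Larkspur) > 94 (Brio) > 87 (Verdant) > 71 (Zephyr) > …
Arden is highest; pays the fourth-highest bid, $94.

Arden pays $94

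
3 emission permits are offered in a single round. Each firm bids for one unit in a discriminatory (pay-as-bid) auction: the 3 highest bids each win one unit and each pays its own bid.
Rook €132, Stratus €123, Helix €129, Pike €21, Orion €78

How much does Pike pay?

Bids ranked high→low: 132 (Rook), 129 (Helix), 123 (Stratus), 78 (Orion), 21 (Pike)
Top 3: Rook, Helix, Stratus.
Pike does not win → €0.

Pike pays €0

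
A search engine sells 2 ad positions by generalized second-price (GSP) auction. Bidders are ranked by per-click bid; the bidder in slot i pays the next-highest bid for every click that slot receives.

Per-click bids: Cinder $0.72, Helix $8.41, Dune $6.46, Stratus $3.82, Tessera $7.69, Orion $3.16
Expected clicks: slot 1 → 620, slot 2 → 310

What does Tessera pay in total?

Tessera pays $2002.60

Ranked by bid: $8.41 (Helix) > $7.69 (Tessera) > $6.46 (Dune) > …
Tessera holds slot 2 → pays next bid $6.46 × 310 clicks = $2002.60.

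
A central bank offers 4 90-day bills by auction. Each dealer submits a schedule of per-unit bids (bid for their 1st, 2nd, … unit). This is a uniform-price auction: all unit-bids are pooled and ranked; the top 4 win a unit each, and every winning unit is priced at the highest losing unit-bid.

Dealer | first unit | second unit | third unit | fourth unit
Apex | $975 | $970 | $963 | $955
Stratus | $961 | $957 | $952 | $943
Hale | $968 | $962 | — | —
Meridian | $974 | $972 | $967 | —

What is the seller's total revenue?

Merging the schedules and taking the best 4: 975 (Apex-1), 974 (Meridian-1), 972 (Meridian-2), 970 (Apex-2)
The (k+1)-th unit-bid is $968.
Allocation: Apex 2, Meridian 2. Every unit priced at $968.
Revenue = 4 × 968 = $3,872.

Total revenue: $3,872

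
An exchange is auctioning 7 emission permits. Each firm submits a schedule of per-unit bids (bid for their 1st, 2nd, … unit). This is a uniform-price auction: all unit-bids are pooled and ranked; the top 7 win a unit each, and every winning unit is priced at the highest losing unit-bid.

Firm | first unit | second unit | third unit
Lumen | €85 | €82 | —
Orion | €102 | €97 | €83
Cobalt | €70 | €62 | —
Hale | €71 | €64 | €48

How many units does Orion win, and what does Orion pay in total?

Orion: 3 units, pays €192

Pooled unit-bids ranked (top 7): 102 (Orion-1), 97 (Orion-2), 85 (Lumen-1), 83 (Orion-3), 82 (Lumen-2), 71 (Hale-1), 70 (Cobalt-1)
The (k+1)-th unit-bid is €64.
Orion wins 3 unit(s) at €64 each.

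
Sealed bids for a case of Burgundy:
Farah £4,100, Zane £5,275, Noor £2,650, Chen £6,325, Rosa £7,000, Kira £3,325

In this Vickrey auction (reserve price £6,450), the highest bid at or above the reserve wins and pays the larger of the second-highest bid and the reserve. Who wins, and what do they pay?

Rosa pays £6,450

Vickrey auction (reserve price £6,450): the highest bid at or above the reserve wins and pays the larger of the second-highest bid and the reserve.
Sorting bids: 7,000 (Rosa) > 6,325 (Chen) > 5,275 (Zane) > 4,100 (Farah) > 3,325 (Kira) > 2,650 (Noor)
Rosa has the top bid at or above the reserve (£7,000).
max(second-highest £6,325, reserve £6,450) = £6,450.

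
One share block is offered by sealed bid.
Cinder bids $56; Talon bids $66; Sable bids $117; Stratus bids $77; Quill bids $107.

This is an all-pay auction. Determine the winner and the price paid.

Bids in order: 117 (Sable) > 107 (Quill) > 77 (Stratus) > 66 (Talon) > 56 (Cinder)
Sable wins with the top bid; all bids are sunk regardless.

Sable pays $117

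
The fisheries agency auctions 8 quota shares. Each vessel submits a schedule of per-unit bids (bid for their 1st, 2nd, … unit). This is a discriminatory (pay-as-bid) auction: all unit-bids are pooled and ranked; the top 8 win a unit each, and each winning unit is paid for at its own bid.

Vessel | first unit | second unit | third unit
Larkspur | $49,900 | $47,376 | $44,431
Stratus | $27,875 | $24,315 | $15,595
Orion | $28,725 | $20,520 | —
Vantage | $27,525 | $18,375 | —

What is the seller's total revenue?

Total revenue: $270,667

Merging the schedules and taking the best 8: 49,900 (Larkspur-1), 47,376 (Larkspur-2), 44,431 (Larkspur-3), 28,725 (Orion-1), 27,875 (Stratus-1), 27,525 (Vantage-1), 24,315 (Stratus-2), 20,520 (Orion-2)
Next rejected bid: $18,375 (not a price — pay-as-bid).
Each winning unit pays its own bid.
Revenue = 49,900 + 47,376 + 44,431 + 28,725 + 27,875 + 27,525 + 24,315 + 20,520 = $270,667.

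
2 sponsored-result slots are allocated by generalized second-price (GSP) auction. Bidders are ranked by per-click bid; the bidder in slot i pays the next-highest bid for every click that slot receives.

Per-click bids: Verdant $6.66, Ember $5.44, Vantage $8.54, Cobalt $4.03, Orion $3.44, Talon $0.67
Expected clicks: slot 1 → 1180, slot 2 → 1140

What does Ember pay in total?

Ember pays $0.00

Ranked by bid: $8.54 (Vantage) > $6.66 (Verdant) > $5.44 (Ember) > …
Ember ranks below slot 2 → no slot, pays nothing.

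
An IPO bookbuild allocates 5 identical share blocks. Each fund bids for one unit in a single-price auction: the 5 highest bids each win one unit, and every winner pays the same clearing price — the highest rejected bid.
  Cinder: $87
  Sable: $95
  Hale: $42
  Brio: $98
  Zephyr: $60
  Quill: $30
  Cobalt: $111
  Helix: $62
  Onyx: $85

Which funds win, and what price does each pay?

Ordering the bids: 111 (Cobalt), 98 (Brio), 95 (Sable), 87 (Cinder), 85 (Onyx), 62 (Helix), 60 (Zephyr), …
The 5 highest are Cobalt, Brio, Sable, Cinder, Onyx.
Clearing price = highest rejected bid = $62.

Cobalt, Brio, Sable, Cinder, Onyx; each pays $62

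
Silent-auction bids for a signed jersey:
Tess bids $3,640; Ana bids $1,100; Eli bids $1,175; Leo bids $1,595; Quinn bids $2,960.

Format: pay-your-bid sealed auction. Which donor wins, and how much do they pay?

Tess pays $3,640

Pay-your-bid sealed auction: the highest bidder wins and pays their own bid.
Bids in order: 3,640 (Tess) > 2,960 (Quinn) > 1,595 (Leo) > 1,175 (Eli) > 1,100 (Ana)
Tess has the highest bid and pays exactly that: $3,640.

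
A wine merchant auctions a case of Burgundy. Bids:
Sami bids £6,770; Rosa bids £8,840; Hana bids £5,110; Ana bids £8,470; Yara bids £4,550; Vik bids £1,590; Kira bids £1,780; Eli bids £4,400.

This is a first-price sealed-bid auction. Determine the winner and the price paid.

Rosa pays £8,840

First-price sealed-bid auction: the highest bidder wins and pays their own bid.
Bids ranked: 8,840 (Rosa) > 8,470 (Ana) > 6,770 (Sami) > 5,110 (Hana) > 4,550 (Yara) > 4,400 (Eli) > …
Rosa has the highest bid and pays exactly that: £8,840.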